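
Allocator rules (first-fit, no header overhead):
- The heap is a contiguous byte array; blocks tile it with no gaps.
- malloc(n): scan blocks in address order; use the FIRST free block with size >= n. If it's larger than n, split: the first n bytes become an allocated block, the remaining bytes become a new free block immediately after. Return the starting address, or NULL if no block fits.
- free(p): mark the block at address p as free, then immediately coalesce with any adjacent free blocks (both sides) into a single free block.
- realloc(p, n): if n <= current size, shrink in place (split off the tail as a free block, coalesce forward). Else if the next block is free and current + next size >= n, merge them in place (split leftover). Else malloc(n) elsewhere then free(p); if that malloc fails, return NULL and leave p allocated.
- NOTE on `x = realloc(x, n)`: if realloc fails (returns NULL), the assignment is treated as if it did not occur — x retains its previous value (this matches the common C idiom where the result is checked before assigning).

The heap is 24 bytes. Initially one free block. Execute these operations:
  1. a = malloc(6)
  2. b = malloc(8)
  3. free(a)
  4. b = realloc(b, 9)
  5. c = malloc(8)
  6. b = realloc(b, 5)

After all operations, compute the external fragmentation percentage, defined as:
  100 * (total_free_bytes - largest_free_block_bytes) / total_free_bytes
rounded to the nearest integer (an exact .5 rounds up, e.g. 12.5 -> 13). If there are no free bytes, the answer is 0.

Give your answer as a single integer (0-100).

Answer: 45

Derivation:
Op 1: a = malloc(6) -> a = 0; heap: [0-5 ALLOC][6-23 FREE]
Op 2: b = malloc(8) -> b = 6; heap: [0-5 ALLOC][6-13 ALLOC][14-23 FREE]
Op 3: free(a) -> (freed a); heap: [0-5 FREE][6-13 ALLOC][14-23 FREE]
Op 4: b = realloc(b, 9) -> b = 6; heap: [0-5 FREE][6-14 ALLOC][15-23 FREE]
Op 5: c = malloc(8) -> c = 15; heap: [0-5 FREE][6-14 ALLOC][15-22 ALLOC][23-23 FREE]
Op 6: b = realloc(b, 5) -> b = 6; heap: [0-5 FREE][6-10 ALLOC][11-14 FREE][15-22 ALLOC][23-23 FREE]
Free blocks: [6 4 1] total_free=11 largest=6 -> 100*(11-6)/11 = 500/11 ≈ 45.455 -> rounds to 45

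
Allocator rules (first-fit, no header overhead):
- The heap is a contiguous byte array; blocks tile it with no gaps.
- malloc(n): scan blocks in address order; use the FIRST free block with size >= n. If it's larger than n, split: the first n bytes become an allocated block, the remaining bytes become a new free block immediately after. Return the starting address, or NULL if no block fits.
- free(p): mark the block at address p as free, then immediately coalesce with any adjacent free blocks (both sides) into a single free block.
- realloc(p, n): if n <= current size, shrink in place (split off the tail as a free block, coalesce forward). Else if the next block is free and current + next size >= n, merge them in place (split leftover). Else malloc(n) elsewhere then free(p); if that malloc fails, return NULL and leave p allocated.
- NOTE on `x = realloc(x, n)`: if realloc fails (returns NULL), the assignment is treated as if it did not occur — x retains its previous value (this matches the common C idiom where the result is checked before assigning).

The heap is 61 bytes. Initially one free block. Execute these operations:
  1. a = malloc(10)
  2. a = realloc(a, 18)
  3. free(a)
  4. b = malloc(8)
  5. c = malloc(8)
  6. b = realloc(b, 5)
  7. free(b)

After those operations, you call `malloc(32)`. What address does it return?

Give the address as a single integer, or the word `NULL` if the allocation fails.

Op 1: a = malloc(10) -> a = 0; heap: [0-9 ALLOC][10-60 FREE]
Op 2: a = realloc(a, 18) -> a = 0; heap: [0-17 ALLOC][18-60 FREE]
Op 3: free(a) -> (freed a); heap: [0-60 FREE]
Op 4: b = malloc(8) -> b = 0; heap: [0-7 ALLOC][8-60 FREE]
Op 5: c = malloc(8) -> c = 8; heap: [0-7 ALLOC][8-15 ALLOC][16-60 FREE]
Op 6: b = realloc(b, 5) -> b = 0; heap: [0-4 ALLOC][5-7 FREE][8-15 ALLOC][16-60 FREE]
Op 7: free(b) -> (freed b); heap: [0-7 FREE][8-15 ALLOC][16-60 FREE]
malloc(32): first-fit scan over [0-7 FREE][8-15 ALLOC][16-60 FREE] -> 16

Answer: 16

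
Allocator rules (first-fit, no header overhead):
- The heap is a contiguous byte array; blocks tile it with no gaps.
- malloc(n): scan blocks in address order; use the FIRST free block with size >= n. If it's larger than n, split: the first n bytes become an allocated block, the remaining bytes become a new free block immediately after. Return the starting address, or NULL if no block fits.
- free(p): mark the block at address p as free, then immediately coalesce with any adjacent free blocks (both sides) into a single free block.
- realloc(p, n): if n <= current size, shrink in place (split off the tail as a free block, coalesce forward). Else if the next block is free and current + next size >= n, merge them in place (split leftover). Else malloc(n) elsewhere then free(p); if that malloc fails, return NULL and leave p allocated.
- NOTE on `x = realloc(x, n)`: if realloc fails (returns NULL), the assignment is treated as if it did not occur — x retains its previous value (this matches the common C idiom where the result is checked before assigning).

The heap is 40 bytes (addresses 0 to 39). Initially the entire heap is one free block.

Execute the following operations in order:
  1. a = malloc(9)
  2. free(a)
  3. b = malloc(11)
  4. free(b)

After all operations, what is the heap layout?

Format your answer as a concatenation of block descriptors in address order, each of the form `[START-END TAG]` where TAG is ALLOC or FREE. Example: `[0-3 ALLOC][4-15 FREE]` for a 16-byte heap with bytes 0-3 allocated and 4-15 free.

Answer: [0-39 FREE]

Derivation:
Op 1: a = malloc(9) -> a = 0; heap: [0-8 ALLOC][9-39 FREE]
Op 2: free(a) -> (freed a); heap: [0-39 FREE]
Op 3: b = malloc(11) -> b = 0; heap: [0-10 ALLOC][11-39 FREE]
Op 4: free(b) -> (freed b); heap: [0-39 FREE]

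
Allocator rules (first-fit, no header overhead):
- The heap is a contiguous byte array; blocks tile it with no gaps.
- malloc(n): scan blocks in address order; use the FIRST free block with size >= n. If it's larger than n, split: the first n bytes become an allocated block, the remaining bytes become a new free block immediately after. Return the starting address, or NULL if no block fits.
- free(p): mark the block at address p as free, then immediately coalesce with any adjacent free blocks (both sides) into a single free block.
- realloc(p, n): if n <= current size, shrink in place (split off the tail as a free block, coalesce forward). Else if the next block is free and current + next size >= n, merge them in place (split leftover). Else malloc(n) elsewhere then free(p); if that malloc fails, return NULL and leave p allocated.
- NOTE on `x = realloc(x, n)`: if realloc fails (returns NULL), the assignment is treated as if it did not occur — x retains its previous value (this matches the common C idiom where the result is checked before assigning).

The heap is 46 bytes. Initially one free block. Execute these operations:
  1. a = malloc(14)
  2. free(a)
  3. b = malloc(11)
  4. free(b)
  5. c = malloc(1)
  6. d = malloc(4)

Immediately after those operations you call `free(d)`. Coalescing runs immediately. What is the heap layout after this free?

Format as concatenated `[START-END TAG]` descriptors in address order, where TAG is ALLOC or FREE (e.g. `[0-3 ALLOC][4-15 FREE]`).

Answer: [0-0 ALLOC][1-45 FREE]

Derivation:
Op 1: a = malloc(14) -> a = 0; heap: [0-13 ALLOC][14-45 FREE]
Op 2: free(a) -> (freed a); heap: [0-45 FREE]
Op 3: b = malloc(11) -> b = 0; heap: [0-10 ALLOC][11-45 FREE]
Op 4: free(b) -> (freed b); heap: [0-45 FREE]
Op 5: c = malloc(1) -> c = 0; heap: [0-0 ALLOC][1-45 FREE]
Op 6: d = malloc(4) -> d = 1; heap: [0-0 ALLOC][1-4 ALLOC][5-45 FREE]
free(d): d = 1 -> block [1-4 ALLOC]; mark free, coalesce with adjacent free neighbors -> [0-0 ALLOC][1-45 FREE]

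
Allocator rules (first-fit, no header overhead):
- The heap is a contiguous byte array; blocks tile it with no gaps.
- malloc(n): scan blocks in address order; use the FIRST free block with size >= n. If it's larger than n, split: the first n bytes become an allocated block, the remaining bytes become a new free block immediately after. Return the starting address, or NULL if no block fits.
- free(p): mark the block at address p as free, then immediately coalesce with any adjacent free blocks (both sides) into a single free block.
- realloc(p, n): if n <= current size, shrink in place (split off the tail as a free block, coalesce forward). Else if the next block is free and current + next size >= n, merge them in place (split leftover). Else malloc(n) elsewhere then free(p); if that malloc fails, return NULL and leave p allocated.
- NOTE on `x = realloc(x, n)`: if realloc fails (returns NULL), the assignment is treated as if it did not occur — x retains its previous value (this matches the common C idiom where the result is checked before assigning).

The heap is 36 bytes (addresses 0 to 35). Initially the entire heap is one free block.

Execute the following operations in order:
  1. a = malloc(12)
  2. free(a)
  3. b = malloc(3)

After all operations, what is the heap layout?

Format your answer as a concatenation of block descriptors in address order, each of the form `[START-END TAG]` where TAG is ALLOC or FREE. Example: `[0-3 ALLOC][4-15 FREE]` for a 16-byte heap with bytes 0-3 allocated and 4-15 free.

Op 1: a = malloc(12) -> a = 0; heap: [0-11 ALLOC][12-35 FREE]
Op 2: free(a) -> (freed a); heap: [0-35 FREE]
Op 3: b = malloc(3) -> b = 0; heap: [0-2 ALLOC][3-35 FREE]

Answer: [0-2 ALLOC][3-35 FREE]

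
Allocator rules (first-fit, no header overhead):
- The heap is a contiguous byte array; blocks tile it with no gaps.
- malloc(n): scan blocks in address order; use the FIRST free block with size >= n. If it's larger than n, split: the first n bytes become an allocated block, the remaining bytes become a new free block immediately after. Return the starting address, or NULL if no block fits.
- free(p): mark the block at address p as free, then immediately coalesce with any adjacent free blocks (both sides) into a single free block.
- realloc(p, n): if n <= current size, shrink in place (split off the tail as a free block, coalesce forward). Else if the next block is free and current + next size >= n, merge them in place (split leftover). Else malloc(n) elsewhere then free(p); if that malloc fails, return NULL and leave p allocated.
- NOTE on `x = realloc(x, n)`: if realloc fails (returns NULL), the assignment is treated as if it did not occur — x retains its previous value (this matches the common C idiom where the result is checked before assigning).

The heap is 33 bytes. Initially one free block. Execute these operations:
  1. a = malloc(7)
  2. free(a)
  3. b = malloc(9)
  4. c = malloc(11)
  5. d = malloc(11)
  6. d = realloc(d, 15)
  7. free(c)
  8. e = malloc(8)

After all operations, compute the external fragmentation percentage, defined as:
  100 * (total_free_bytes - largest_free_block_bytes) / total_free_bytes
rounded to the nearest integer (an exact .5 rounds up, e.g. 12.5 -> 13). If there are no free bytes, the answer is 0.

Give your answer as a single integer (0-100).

Answer: 40

Derivation:
Op 1: a = malloc(7) -> a = 0; heap: [0-6 ALLOC][7-32 FREE]
Op 2: free(a) -> (freed a); heap: [0-32 FREE]
Op 3: b = malloc(9) -> b = 0; heap: [0-8 ALLOC][9-32 FREE]
Op 4: c = malloc(11) -> c = 9; heap: [0-8 ALLOC][9-19 ALLOC][20-32 FREE]
Op 5: d = malloc(11) -> d = 20; heap: [0-8 ALLOC][9-19 ALLOC][20-30 ALLOC][31-32 FREE]
Op 6: d = realloc(d, 15) -> NULL (d unchanged); heap: [0-8 ALLOC][9-19 ALLOC][20-30 ALLOC][31-32 FREE]
Op 7: free(c) -> (freed c); heap: [0-8 ALLOC][9-19 FREE][20-30 ALLOC][31-32 FREE]
Op 8: e = malloc(8) -> e = 9; heap: [0-8 ALLOC][9-16 ALLOC][17-19 FREE][20-30 ALLOC][31-32 FREE]
Free blocks: [3 2] total_free=5 largest=3 -> 100*(5-3)/5 = 200/5 = 40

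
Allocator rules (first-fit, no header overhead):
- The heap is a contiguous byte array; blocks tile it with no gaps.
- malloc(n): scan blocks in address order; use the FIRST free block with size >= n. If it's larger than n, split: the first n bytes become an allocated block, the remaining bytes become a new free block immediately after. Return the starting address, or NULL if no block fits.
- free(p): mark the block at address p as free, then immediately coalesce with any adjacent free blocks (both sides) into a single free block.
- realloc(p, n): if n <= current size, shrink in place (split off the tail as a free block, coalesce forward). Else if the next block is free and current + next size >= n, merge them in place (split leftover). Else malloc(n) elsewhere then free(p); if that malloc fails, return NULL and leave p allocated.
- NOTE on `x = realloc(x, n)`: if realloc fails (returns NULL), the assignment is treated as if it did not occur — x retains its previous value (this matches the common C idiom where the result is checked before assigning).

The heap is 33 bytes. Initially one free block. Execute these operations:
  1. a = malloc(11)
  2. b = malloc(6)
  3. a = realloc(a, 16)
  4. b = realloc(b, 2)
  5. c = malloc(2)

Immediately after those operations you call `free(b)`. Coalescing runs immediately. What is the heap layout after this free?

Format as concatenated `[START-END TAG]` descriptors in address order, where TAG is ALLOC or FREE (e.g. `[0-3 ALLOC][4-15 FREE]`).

Op 1: a = malloc(11) -> a = 0; heap: [0-10 ALLOC][11-32 FREE]
Op 2: b = malloc(6) -> b = 11; heap: [0-10 ALLOC][11-16 ALLOC][17-32 FREE]
Op 3: a = realloc(a, 16) -> a = 17; heap: [0-10 FREE][11-16 ALLOC][17-32 ALLOC]
Op 4: b = realloc(b, 2) -> b = 11; heap: [0-10 FREE][11-12 ALLOC][13-16 FREE][17-32 ALLOC]
Op 5: c = malloc(2) -> c = 0; heap: [0-1 ALLOC][2-10 FREE][11-12 ALLOC][13-16 FREE][17-32 ALLOC]
free(b): b = 11 -> block [11-12 ALLOC]; mark free, coalesce with adjacent free neighbors -> [0-1 ALLOC][2-16 FREE][17-32 ALLOC]

Answer: [0-1 ALLOC][2-16 FREE][17-32 ALLOC]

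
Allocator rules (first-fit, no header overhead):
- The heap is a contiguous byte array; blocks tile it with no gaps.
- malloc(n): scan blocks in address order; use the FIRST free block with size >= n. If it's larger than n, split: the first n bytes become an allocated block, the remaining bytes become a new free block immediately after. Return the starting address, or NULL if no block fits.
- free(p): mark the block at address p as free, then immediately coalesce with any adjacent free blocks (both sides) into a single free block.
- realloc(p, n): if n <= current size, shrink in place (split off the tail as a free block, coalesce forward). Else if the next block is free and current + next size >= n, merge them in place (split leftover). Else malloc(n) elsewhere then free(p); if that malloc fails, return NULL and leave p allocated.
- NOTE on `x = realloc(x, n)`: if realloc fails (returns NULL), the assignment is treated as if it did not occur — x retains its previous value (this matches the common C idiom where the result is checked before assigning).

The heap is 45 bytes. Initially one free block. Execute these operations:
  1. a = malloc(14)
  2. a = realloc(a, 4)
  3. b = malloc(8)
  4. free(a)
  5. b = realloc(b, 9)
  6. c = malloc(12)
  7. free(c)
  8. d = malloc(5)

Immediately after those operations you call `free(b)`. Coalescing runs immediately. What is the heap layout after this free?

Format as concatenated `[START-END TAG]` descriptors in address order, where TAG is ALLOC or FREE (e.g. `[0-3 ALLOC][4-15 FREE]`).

Op 1: a = malloc(14) -> a = 0; heap: [0-13 ALLOC][14-44 FREE]
Op 2: a = realloc(a, 4) -> a = 0; heap: [0-3 ALLOC][4-44 FREE]
Op 3: b = malloc(8) -> b = 4; heap: [0-3 ALLOC][4-11 ALLOC][12-44 FREE]
Op 4: free(a) -> (freed a); heap: [0-3 FREE][4-11 ALLOC][12-44 FREE]
Op 5: b = realloc(b, 9) -> b = 4; heap: [0-3 FREE][4-12 ALLOC][13-44 FREE]
Op 6: c = malloc(12) -> c = 13; heap: [0-3 FREE][4-12 ALLOC][13-24 ALLOC][25-44 FREE]
Op 7: free(c) -> (freed c); heap: [0-3 FREE][4-12 ALLOC][13-44 FREE]
Op 8: d = malloc(5) -> d = 13; heap: [0-3 FREE][4-12 ALLOC][13-17 ALLOC][18-44 FREE]
free(b): b = 4 -> block [4-12 ALLOC]; mark free, coalesce with adjacent free neighbors -> [0-12 FREE][13-17 ALLOC][18-44 FREE]

Answer: [0-12 FREE][13-17 ALLOC][18-44 FREE]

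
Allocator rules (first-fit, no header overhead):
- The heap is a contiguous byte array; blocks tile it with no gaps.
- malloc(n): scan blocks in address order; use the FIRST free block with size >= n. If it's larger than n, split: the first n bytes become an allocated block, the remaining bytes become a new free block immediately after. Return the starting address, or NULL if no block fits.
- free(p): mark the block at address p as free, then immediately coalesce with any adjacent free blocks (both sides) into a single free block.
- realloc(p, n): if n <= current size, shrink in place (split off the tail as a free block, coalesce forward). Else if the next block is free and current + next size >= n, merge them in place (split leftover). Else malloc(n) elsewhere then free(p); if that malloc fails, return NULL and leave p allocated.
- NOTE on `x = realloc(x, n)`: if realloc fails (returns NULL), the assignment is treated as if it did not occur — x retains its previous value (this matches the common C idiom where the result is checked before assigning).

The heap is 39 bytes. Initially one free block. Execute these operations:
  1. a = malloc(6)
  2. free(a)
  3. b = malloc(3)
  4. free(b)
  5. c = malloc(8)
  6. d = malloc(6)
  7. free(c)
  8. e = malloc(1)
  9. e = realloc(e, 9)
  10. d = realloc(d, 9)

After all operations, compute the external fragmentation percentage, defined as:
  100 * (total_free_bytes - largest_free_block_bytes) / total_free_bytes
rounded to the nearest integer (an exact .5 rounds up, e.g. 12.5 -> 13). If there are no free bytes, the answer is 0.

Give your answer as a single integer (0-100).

Op 1: a = malloc(6) -> a = 0; heap: [0-5 ALLOC][6-38 FREE]
Op 2: free(a) -> (freed a); heap: [0-38 FREE]
Op 3: b = malloc(3) -> b = 0; heap: [0-2 ALLOC][3-38 FREE]
Op 4: free(b) -> (freed b); heap: [0-38 FREE]
Op 5: c = malloc(8) -> c = 0; heap: [0-7 ALLOC][8-38 FREE]
Op 6: d = malloc(6) -> d = 8; heap: [0-7 ALLOC][8-13 ALLOC][14-38 FREE]
Op 7: free(c) -> (freed c); heap: [0-7 FREE][8-13 ALLOC][14-38 FREE]
Op 8: e = malloc(1) -> e = 0; heap: [0-0 ALLOC][1-7 FREE][8-13 ALLOC][14-38 FREE]
Op 9: e = realloc(e, 9) -> e = 14; heap: [0-7 FREE][8-13 ALLOC][14-22 ALLOC][23-38 FREE]
Op 10: d = realloc(d, 9) -> d = 23; heap: [0-13 FREE][14-22 ALLOC][23-31 ALLOC][32-38 FREE]
Free blocks: [14 7] total_free=21 largest=14 -> 100*(21-14)/21 = 700/21 ≈ 33.333 -> rounds to 33

Answer: 33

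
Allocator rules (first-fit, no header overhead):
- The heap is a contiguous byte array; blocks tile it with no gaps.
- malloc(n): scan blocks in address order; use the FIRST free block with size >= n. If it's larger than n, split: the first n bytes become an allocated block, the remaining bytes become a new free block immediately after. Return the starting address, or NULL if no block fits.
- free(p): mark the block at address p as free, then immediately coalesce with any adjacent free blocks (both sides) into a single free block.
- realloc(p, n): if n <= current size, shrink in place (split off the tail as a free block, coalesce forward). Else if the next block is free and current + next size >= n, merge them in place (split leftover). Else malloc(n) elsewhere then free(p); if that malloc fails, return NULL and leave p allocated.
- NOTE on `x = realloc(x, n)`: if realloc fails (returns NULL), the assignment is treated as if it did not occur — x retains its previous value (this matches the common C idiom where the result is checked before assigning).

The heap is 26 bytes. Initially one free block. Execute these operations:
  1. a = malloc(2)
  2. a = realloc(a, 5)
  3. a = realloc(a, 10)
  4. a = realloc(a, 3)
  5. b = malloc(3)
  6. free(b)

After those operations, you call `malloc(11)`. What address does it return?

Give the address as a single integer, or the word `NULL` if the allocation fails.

Answer: 3

Derivation:
Op 1: a = malloc(2) -> a = 0; heap: [0-1 ALLOC][2-25 FREE]
Op 2: a = realloc(a, 5) -> a = 0; heap: [0-4 ALLOC][5-25 FREE]
Op 3: a = realloc(a, 10) -> a = 0; heap: [0-9 ALLOC][10-25 FREE]
Op 4: a = realloc(a, 3) -> a = 0; heap: [0-2 ALLOC][3-25 FREE]
Op 5: b = malloc(3) -> b = 3; heap: [0-2 ALLOC][3-5 ALLOC][6-25 FREE]
Op 6: free(b) -> (freed b); heap: [0-2 ALLOC][3-25 FREE]
malloc(11): first-fit scan over [0-2 ALLOC][3-25 FREE] -> 3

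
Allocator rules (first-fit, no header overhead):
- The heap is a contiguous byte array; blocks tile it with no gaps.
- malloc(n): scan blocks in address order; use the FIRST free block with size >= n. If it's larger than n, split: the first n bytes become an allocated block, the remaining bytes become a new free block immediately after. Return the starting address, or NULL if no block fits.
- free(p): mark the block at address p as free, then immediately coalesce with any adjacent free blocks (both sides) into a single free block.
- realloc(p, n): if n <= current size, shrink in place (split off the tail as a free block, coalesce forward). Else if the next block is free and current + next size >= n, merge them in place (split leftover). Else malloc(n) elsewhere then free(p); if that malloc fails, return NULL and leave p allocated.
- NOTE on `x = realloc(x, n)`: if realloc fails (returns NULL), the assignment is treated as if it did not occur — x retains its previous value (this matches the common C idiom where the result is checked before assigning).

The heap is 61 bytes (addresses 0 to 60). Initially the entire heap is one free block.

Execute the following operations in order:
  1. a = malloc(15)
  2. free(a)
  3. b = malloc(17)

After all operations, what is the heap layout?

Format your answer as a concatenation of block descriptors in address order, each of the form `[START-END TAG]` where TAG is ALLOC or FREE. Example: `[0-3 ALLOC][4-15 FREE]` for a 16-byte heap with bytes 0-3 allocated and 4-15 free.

Answer: [0-16 ALLOC][17-60 FREE]

Derivation:
Op 1: a = malloc(15) -> a = 0; heap: [0-14 ALLOC][15-60 FREE]
Op 2: free(a) -> (freed a); heap: [0-60 FREE]
Op 3: b = malloc(17) -> b = 0; heap: [0-16 ALLOC][17-60 FREE]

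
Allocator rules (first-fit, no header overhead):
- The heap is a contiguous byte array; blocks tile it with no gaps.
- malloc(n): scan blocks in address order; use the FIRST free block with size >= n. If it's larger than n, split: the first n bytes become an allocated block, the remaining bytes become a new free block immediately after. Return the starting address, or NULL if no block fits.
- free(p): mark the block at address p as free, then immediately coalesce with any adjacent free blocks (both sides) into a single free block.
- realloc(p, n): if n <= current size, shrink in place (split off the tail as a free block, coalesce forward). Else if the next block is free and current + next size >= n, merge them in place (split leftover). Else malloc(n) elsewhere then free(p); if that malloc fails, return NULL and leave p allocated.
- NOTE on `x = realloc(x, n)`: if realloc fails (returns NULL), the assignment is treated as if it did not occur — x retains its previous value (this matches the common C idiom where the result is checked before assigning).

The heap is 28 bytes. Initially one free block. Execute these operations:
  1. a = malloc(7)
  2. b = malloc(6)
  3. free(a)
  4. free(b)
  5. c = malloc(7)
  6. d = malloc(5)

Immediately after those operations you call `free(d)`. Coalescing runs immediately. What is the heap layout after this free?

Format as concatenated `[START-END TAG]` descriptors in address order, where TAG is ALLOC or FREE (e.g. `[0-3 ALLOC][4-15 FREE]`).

Answer: [0-6 ALLOC][7-27 FREE]

Derivation:
Op 1: a = malloc(7) -> a = 0; heap: [0-6 ALLOC][7-27 FREE]
Op 2: b = malloc(6) -> b = 7; heap: [0-6 ALLOC][7-12 ALLOC][13-27 FREE]
Op 3: free(a) -> (freed a); heap: [0-6 FREE][7-12 ALLOC][13-27 FREE]
Op 4: free(b) -> (freed b); heap: [0-27 FREE]
Op 5: c = malloc(7) -> c = 0; heap: [0-6 ALLOC][7-27 FREE]
Op 6: d = malloc(5) -> d = 7; heap: [0-6 ALLOC][7-11 ALLOC][12-27 FREE]
free(d): d = 7 -> block [7-11 ALLOC]; mark free, coalesce with adjacent free neighbors -> [0-6 ALLOC][7-27 FREE]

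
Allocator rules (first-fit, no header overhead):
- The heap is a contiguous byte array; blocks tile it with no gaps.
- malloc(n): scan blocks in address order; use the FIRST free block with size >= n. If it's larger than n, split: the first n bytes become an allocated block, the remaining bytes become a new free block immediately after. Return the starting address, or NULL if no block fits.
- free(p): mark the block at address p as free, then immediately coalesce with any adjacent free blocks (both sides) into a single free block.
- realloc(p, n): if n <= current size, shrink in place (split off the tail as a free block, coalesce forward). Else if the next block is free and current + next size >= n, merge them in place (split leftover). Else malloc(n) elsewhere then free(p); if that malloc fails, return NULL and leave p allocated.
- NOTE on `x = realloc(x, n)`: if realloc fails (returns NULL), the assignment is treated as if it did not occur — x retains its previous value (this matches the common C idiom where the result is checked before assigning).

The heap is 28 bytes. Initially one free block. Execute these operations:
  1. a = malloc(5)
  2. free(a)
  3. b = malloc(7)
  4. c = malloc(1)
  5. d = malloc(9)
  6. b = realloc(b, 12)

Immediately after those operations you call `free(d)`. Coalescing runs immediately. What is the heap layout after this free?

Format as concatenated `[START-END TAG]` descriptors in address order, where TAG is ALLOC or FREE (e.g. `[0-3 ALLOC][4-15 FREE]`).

Answer: [0-6 ALLOC][7-7 ALLOC][8-27 FREE]

Derivation:
Op 1: a = malloc(5) -> a = 0; heap: [0-4 ALLOC][5-27 FREE]
Op 2: free(a) -> (freed a); heap: [0-27 FREE]
Op 3: b = malloc(7) -> b = 0; heap: [0-6 ALLOC][7-27 FREE]
Op 4: c = malloc(1) -> c = 7; heap: [0-6 ALLOC][7-7 ALLOC][8-27 FREE]
Op 5: d = malloc(9) -> d = 8; heap: [0-6 ALLOC][7-7 ALLOC][8-16 ALLOC][17-27 FREE]
Op 6: b = realloc(b, 12) -> NULL (b unchanged); heap: [0-6 ALLOC][7-7 ALLOC][8-16 ALLOC][17-27 FREE]
free(d): d = 8 -> block [8-16 ALLOC]; mark free, coalesce with adjacent free neighbors -> [0-6 ALLOC][7-7 ALLOC][8-27 FREE]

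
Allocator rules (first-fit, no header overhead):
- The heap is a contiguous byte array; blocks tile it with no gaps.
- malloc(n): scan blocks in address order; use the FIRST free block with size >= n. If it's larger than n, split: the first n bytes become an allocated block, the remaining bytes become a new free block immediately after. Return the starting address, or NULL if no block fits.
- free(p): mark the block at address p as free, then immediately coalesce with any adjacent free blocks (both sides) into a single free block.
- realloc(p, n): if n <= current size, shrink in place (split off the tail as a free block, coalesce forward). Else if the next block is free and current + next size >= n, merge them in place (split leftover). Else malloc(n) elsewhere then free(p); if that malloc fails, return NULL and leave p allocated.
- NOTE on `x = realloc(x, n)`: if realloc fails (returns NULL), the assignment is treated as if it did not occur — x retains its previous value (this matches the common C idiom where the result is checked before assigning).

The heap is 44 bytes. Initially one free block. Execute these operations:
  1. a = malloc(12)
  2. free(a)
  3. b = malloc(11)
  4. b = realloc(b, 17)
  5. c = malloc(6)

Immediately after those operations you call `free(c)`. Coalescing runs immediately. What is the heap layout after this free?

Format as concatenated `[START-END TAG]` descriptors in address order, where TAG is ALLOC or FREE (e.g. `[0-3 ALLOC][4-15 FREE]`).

Op 1: a = malloc(12) -> a = 0; heap: [0-11 ALLOC][12-43 FREE]
Op 2: free(a) -> (freed a); heap: [0-43 FREE]
Op 3: b = malloc(11) -> b = 0; heap: [0-10 ALLOC][11-43 FREE]
Op 4: b = realloc(b, 17) -> b = 0; heap: [0-16 ALLOC][17-43 FREE]
Op 5: c = malloc(6) -> c = 17; heap: [0-16 ALLOC][17-22 ALLOC][23-43 FREE]
free(c): c = 17 -> block [17-22 ALLOC]; mark free, coalesce with adjacent free neighbors -> [0-16 ALLOC][17-43 FREE]

Answer: [0-16 ALLOC][17-43 FREE]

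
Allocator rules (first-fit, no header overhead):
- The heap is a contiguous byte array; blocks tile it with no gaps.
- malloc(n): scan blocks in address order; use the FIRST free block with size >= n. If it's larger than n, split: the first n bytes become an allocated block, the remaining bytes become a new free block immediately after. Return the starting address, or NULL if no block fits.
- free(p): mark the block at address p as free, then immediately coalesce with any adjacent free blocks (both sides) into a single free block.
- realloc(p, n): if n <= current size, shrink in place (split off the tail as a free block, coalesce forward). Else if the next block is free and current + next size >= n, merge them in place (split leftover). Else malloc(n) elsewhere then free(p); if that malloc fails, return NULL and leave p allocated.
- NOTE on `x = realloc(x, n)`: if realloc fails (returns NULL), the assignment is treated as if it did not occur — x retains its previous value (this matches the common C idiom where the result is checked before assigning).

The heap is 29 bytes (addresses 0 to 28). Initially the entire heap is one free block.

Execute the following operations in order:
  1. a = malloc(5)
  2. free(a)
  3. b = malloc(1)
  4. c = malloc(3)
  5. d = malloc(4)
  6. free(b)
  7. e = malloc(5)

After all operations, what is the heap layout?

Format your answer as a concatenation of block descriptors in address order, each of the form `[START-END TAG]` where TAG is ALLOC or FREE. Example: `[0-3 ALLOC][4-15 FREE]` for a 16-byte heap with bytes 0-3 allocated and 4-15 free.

Op 1: a = malloc(5) -> a = 0; heap: [0-4 ALLOC][5-28 FREE]
Op 2: free(a) -> (freed a); heap: [0-28 FREE]
Op 3: b = malloc(1) -> b = 0; heap: [0-0 ALLOC][1-28 FREE]
Op 4: c = malloc(3) -> c = 1; heap: [0-0 ALLOC][1-3 ALLOC][4-28 FREE]
Op 5: d = malloc(4) -> d = 4; heap: [0-0 ALLOC][1-3 ALLOC][4-7 ALLOC][8-28 FREE]
Op 6: free(b) -> (freed b); heap: [0-0 FREE][1-3 ALLOC][4-7 ALLOC][8-28 FREE]
Op 7: e = malloc(5) -> e = 8; heap: [0-0 FREE][1-3 ALLOC][4-7 ALLOC][8-12 ALLOC][13-28 FREE]

Answer: [0-0 FREE][1-3 ALLOC][4-7 ALLOC][8-12 ALLOC][13-28 FREE]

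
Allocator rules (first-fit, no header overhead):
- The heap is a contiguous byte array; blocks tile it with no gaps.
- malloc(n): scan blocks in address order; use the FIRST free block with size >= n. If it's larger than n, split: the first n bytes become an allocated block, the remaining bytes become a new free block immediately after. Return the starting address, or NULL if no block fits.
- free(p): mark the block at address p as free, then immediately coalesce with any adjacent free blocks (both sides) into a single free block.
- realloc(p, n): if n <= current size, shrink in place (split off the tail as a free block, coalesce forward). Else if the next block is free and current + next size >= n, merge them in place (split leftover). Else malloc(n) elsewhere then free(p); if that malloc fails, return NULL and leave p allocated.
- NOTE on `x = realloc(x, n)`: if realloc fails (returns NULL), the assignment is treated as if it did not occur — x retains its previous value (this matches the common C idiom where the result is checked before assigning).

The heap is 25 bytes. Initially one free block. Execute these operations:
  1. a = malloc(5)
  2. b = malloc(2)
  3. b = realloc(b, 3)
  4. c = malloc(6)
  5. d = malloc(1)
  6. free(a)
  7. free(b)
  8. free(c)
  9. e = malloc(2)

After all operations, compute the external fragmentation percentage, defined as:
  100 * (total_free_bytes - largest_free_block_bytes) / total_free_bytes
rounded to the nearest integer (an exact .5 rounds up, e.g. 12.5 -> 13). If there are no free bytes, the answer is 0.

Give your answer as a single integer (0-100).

Answer: 45

Derivation:
Op 1: a = malloc(5) -> a = 0; heap: [0-4 ALLOC][5-24 FREE]
Op 2: b = malloc(2) -> b = 5; heap: [0-4 ALLOC][5-6 ALLOC][7-24 FREE]
Op 3: b = realloc(b, 3) -> b = 5; heap: [0-4 ALLOC][5-7 ALLOC][8-24 FREE]
Op 4: c = malloc(6) -> c = 8; heap: [0-4 ALLOC][5-7 ALLOC][8-13 ALLOC][14-24 FREE]
Op 5: d = malloc(1) -> d = 14; heap: [0-4 ALLOC][5-7 ALLOC][8-13 ALLOC][14-14 ALLOC][15-24 FREE]
Op 6: free(a) -> (freed a); heap: [0-4 FREE][5-7 ALLOC][8-13 ALLOC][14-14 ALLOC][15-24 FREE]
Op 7: free(b) -> (freed b); heap: [0-7 FREE][8-13 ALLOC][14-14 ALLOC][15-24 FREE]
Op 8: free(c) -> (freed c); heap: [0-13 FREE][14-14 ALLOC][15-24 FREE]
Op 9: e = malloc(2) -> e = 0; heap: [0-1 ALLOC][2-13 FREE][14-14 ALLOC][15-24 FREE]
Free blocks: [12 10] total_free=22 largest=12 -> 100*(22-12)/22 = 1000/22 ≈ 45.455 -> rounds to 45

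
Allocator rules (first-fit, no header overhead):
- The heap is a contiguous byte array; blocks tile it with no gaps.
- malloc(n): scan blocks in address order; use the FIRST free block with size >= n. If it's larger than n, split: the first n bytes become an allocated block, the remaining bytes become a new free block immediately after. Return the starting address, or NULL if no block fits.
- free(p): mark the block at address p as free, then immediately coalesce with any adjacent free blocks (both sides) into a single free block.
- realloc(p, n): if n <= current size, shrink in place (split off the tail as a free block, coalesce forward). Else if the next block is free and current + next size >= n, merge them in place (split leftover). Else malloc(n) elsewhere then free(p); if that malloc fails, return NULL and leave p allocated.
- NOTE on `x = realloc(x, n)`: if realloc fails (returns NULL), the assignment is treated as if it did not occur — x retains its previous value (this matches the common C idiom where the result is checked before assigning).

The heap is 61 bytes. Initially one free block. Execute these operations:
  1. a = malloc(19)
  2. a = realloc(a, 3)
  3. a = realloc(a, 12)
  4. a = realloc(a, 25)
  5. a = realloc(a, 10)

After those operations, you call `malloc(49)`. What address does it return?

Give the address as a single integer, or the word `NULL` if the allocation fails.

Op 1: a = malloc(19) -> a = 0; heap: [0-18 ALLOC][19-60 FREE]
Op 2: a = realloc(a, 3) -> a = 0; heap: [0-2 ALLOC][3-60 FREE]
Op 3: a = realloc(a, 12) -> a = 0; heap: [0-11 ALLOC][12-60 FREE]
Op 4: a = realloc(a, 25) -> a = 0; heap: [0-24 ALLOC][25-60 FREE]
Op 5: a = realloc(a, 10) -> a = 0; heap: [0-9 ALLOC][10-60 FREE]
malloc(49): first-fit scan over [0-9 ALLOC][10-60 FREE] -> 10

Answer: 10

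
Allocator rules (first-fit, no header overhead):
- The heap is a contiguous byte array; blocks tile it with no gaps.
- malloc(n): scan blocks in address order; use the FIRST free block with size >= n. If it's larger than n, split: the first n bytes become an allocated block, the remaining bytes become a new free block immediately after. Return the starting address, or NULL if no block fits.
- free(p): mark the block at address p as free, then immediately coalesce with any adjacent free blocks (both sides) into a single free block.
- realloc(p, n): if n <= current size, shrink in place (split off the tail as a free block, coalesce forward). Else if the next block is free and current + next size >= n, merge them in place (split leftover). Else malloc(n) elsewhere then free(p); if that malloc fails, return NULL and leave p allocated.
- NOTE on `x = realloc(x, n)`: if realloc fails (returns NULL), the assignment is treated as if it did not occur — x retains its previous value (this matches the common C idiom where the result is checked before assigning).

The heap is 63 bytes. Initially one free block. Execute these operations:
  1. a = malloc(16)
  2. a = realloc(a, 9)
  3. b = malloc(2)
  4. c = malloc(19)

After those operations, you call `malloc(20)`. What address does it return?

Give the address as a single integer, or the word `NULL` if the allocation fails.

Op 1: a = malloc(16) -> a = 0; heap: [0-15 ALLOC][16-62 FREE]
Op 2: a = realloc(a, 9) -> a = 0; heap: [0-8 ALLOC][9-62 FREE]
Op 3: b = malloc(2) -> b = 9; heap: [0-8 ALLOC][9-10 ALLOC][11-62 FREE]
Op 4: c = malloc(19) -> c = 11; heap: [0-8 ALLOC][9-10 ALLOC][11-29 ALLOC][30-62 FREE]
malloc(20): first-fit scan over [0-8 ALLOC][9-10 ALLOC][11-29 ALLOC][30-62 FREE] -> 30

Answer: 30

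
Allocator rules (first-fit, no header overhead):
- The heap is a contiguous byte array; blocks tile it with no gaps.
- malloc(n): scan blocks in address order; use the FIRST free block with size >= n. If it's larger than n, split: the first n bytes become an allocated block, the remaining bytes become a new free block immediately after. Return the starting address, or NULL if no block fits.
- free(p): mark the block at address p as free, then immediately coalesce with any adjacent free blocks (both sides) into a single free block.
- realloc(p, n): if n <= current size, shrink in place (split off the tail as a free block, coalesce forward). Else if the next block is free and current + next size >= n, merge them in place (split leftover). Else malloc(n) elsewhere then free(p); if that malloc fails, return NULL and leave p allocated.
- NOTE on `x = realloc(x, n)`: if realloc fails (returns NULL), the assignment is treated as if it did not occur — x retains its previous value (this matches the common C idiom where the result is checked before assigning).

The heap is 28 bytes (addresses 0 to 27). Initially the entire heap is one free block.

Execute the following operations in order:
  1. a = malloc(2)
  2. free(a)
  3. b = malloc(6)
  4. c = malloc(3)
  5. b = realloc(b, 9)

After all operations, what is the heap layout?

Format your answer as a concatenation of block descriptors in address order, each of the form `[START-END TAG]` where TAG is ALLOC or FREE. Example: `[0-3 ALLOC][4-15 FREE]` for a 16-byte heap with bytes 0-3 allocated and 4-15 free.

Answer: [0-5 FREE][6-8 ALLOC][9-17 ALLOC][18-27 FREE]

Derivation:
Op 1: a = malloc(2) -> a = 0; heap: [0-1 ALLOC][2-27 FREE]
Op 2: free(a) -> (freed a); heap: [0-27 FREE]
Op 3: b = malloc(6) -> b = 0; heap: [0-5 ALLOC][6-27 FREE]
Op 4: c = malloc(3) -> c = 6; heap: [0-5 ALLOC][6-8 ALLOC][9-27 FREE]
Op 5: b = realloc(b, 9) -> b = 9; heap: [0-5 FREE][6-8 ALLOC][9-17 ALLOC][18-27 FREE]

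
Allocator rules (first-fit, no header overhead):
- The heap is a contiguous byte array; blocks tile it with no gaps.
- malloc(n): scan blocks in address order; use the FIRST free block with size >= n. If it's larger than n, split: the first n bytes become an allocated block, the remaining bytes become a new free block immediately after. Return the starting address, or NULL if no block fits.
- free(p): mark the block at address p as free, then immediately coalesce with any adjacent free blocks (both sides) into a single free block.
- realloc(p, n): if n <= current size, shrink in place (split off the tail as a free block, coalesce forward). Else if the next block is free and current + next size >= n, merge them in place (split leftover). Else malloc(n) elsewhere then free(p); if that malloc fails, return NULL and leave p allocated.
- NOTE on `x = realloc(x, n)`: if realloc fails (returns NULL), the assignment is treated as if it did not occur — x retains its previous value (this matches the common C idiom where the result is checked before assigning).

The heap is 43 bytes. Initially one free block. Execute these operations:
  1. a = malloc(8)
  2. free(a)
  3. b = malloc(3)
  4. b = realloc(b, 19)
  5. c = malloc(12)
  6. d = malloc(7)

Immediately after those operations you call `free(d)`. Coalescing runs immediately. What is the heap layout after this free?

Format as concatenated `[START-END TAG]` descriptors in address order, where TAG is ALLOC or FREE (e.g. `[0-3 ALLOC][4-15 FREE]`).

Answer: [0-18 ALLOC][19-30 ALLOC][31-42 FREE]

Derivation:
Op 1: a = malloc(8) -> a = 0; heap: [0-7 ALLOC][8-42 FREE]
Op 2: free(a) -> (freed a); heap: [0-42 FREE]
Op 3: b = malloc(3) -> b = 0; heap: [0-2 ALLOC][3-42 FREE]
Op 4: b = realloc(b, 19) -> b = 0; heap: [0-18 ALLOC][19-42 FREE]
Op 5: c = malloc(12) -> c = 19; heap: [0-18 ALLOC][19-30 ALLOC][31-42 FREE]
Op 6: d = malloc(7) -> d = 31; heap: [0-18 ALLOC][19-30 ALLOC][31-37 ALLOC][38-42 FREE]
free(d): d = 31 -> block [31-37 ALLOC]; mark free, coalesce with adjacent free neighbors -> [0-18 ALLOC][19-30 ALLOC][31-42 FREE]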